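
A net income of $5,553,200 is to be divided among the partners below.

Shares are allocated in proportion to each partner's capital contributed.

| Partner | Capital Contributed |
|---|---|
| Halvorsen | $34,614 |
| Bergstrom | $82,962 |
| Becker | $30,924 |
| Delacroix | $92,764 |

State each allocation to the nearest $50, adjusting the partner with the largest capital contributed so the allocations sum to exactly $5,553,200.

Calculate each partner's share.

Halvorsen: $796,700 | Bergstrom: $1,909,550 | Becker: $711,800 | Delacroix: $2,135,150

Capital contributed total: 34,614 + 82,962 + 30,924 + 92,764 = 241,264.
Pro-rata amounts: Halvorsen 796,714.24; Bergstrom 1,909,545.47; Becker 711,781.11; Delacroix 2,135,159.18.
After rounding ($50): Halvorsen $796,700; Bergstrom $1,909,550; Becker $711,800; Delacroix $2,135,150. Sum = $5,553,200.
No rounding difference to absorb.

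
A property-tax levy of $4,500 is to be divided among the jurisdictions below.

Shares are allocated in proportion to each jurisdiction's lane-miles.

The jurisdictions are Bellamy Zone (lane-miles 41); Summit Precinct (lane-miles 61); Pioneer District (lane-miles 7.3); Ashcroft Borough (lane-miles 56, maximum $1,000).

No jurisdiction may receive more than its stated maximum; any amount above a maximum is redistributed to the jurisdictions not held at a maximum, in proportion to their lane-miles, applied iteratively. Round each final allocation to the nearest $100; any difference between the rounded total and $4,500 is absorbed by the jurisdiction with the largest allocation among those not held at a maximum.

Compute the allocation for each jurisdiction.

Sum of lane-miles: 165.3.
Pro-rata shares before constraints: Bellamy Zone 1,116.15; Summit Precinct 1,660.62; Pioneer District 198.73; Ashcroft Borough 1,524.50.
Cap binds for Ashcroft Borough ($1,000); residual $3,500 reallocated over remaining lane-miles 109.3.
Redistributed shares: Bellamy Zone 1,312.90 → $1,300; Summit Precinct 1,953.34 → $2,000; Pioneer District 233.76 → $200.

Bellamy Zone: $1,300 · Summit Precinct: $2,000 · Pioneer District: $200 · Ashcroft Borough: $1,000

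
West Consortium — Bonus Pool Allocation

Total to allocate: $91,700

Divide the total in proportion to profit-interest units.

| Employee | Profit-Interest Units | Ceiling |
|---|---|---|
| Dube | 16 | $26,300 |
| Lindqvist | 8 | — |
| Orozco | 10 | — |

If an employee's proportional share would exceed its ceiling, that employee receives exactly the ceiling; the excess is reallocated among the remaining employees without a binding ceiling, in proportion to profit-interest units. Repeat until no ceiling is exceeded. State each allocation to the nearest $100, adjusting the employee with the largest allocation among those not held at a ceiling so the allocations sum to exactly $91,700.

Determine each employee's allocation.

Dube: $26,300; Lindqvist: $29,100; Orozco: $36,300

Sum of profit-interest units: 34.
Pro-rata shares before constraints: Dube 43,152.94; Lindqvist 21,576.47; Orozco 26,970.59.
Cap binds for Dube ($26,300); balance $65,400 reallocated over remaining profit-interest units 18.
Shares after redistribution: Lindqvist 29,066.67 → $29,100; Orozco 36,333.33 → $36,300.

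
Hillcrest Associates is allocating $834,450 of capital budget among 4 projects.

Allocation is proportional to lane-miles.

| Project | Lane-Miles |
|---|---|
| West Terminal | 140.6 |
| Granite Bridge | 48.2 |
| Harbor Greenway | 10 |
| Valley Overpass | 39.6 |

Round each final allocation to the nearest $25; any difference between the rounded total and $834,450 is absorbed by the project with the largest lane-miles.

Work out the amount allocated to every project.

West Terminal: $492,150 | Granite Bridge: $168,700 | Harbor Greenway: $35,000 | Valley Overpass: $138,600

Combined lane-miles = 140.6 + 48.2 + 10 + 39.6 = 238.4.
Raw shares: West Terminal 492,129.49; Granite Bridge 168,710.11; Harbor Greenway 35,002.10; Valley Overpass 138,608.31.
After rounding ($25): West Terminal $492,125; Granite Bridge $168,700; Harbor Greenway $35,000; Valley Overpass $138,600. Sum = $834,425.
Difference $834,450 − $834,425 = +$25 applied to largest lane-miles (West Terminal): West Terminal becomes $492,150.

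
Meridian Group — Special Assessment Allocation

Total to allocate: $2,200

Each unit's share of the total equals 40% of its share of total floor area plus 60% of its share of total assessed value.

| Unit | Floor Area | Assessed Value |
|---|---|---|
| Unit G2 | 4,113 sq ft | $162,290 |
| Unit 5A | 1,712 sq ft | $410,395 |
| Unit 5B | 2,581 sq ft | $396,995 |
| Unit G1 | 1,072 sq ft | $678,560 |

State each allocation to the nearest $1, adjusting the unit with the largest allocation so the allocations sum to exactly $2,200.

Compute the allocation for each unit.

Floor area total 9,478; assessed value total 1,648,240.
Blended shares (40% floor area + 60% assessed value): Unit G2 0.2327; Unit 5A 0.2216; Unit 5B 0.2534; Unit G1 0.2923.
Unrounded shares: Unit G2 511.85; Unit 5A 487.62; Unit 5B 557.57; Unit G1 642.96.
At nearest $1: Unit G2 $512; Unit 5A $488; Unit 5B $558; Unit G1 $643. Sum = $2,201.
Difference $2,200 − $2,201 = −$1 applied to largest allocation (Unit G1): Unit G1 becomes $642.

Unit G2: $512 | Unit 5A: $488 | Unit 5B: $558 | Unit G1: $642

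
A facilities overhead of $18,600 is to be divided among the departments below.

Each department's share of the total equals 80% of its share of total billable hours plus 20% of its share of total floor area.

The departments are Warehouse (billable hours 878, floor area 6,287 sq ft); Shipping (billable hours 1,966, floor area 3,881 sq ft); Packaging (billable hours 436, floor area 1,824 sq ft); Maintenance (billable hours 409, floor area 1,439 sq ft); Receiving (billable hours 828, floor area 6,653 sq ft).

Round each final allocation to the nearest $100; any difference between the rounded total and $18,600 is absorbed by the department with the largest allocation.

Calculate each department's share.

Billable hours total 4,517; floor area total 20,084.
Blended shares (80% billable hours + 20% floor area): Warehouse 0.2181; Shipping 0.3868; Packaging 0.0954; Maintenance 0.0868; Receiving 0.2129.
Unrounded shares: Warehouse 4,056.82; Shipping 7,195.29; Packaging 1,774.13; Maintenance 1,613.87; Receiving 3,959.90.
Rounded to nearest $100: Warehouse $4,100; Shipping $7,200; Packaging $1,800; Maintenance $1,600; Receiving $4,000. Sum = $18,700.
Difference $18,600 − $18,700 = −$100 applied to largest allocation (Shipping): Shipping becomes $7,100.

Warehouse: $4,100 | Shipping: $7,100 | Packaging: $1,800 | Maintenance: $1,600 | Receiving: $4,000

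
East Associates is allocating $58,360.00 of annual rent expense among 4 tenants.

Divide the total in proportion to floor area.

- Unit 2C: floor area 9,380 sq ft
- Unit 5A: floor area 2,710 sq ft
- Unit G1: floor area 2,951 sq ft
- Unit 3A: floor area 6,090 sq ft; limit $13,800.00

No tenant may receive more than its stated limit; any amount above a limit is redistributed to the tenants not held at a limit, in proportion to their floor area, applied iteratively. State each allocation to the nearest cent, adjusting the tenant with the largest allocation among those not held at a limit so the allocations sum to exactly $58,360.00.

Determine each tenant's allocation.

Sum of floor area: 21,131.
Proportional shares (ignoring caps): Unit 2C 25,905.8634; Unit 5A 7,484.5298; Unit G1 8,150.1282; Unit 3A 16,819.4785.
Capped: Unit 3A ($13,800.00); balance $44,560.00 reallocated over remaining floor area 15,041.
Redistributed shares: Unit 2C 27,788.8970 → $27,788.90; Unit 5A 8,028.5619 → $8,028.56; Unit G1 8,742.5411 → $8,742.54.

Unit 2C: $27,788.90 | Unit 5A: $8,028.56 | Unit G1: $8,742.54 | Unit 3A: $13,800.00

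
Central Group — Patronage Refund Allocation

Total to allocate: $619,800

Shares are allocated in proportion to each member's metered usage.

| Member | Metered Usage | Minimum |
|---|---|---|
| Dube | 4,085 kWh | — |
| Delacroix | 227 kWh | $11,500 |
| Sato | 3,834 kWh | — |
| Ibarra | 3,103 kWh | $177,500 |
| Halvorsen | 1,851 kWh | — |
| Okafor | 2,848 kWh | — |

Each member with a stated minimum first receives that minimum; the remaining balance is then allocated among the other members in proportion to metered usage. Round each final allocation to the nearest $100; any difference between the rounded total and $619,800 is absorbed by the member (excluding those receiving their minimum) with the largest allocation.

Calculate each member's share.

Minimums first: Delacroix $11,500; Ibarra $177,500. Residual $430,800.
Residual split over remaining metered usage 12,618: Dube 139,468.85 → $139,500; Sato 130,899.29 → $130,900; Halvorsen 63,196.29 → $63,200; Okafor 97,235.57 → $97,200.

Dube: $139,500 · Delacroix: $11,500 · Sato: $130,900 · Ibarra: $177,500 · Halvorsen: $63,200 · Okafor: $97,200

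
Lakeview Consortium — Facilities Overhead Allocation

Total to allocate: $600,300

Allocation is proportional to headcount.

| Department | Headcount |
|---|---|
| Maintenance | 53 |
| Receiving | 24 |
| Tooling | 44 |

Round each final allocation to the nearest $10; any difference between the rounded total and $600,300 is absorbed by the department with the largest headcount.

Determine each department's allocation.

Combined headcount = 53 + 24 + 44 = 121.
Unrounded shares: Maintenance 262,941.32; Receiving 119,067.77; Tooling 218,290.91.
After rounding ($10): Maintenance $262,940; Receiving $119,070; Tooling $218,290. Sum = $600,300.
Rounded total matches; no reconciliation needed.

Maintenance: $262,940; Receiving: $119,070; Tooling: $218,290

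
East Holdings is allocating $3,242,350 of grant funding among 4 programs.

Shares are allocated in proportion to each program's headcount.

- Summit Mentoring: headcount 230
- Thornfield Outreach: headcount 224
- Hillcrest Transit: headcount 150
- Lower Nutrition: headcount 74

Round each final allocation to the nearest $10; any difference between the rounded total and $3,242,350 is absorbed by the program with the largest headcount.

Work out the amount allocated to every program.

Summit Mentoring: $1,099,920; Thornfield Outreach: $1,071,220; Hillcrest Transit: $717,330; Lower Nutrition: $353,880

Combined headcount = 230 + 224 + 150 + 74 = 678.
Unrounded shares: Summit Mentoring 1,099,912.24; Thornfield Outreach 1,071,218.88; Hillcrest Transit 717,334.07; Lower Nutrition 353,884.81.
Rounded to nearest $10: Summit Mentoring $1,099,910; Thornfield Outreach $1,071,220; Hillcrest Transit $717,330; Lower Nutrition $353,880. Sum = $3,242,340.
Difference $3,242,350 − $3,242,340 = +$10 applied to largest headcount (Summit Mentoring): Summit Mentoring becomes $1,099,920.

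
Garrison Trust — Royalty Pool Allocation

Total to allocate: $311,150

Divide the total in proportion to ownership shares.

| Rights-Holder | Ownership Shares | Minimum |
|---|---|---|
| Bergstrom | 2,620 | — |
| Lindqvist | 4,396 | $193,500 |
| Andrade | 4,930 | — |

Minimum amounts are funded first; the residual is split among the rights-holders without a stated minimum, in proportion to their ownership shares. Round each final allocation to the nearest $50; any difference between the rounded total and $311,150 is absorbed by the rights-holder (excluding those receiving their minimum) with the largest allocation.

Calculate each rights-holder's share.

Bergstrom: $40,850 · Lindqvist: $193,500 · Andrade: $76,800

Fund the minimums — Lindqvist $193,500. Residual $117,650.
Residual split over remaining ownership shares 7,550: Bergstrom 40,826.89 → $40,850; Andrade 76,823.11 → $76,800.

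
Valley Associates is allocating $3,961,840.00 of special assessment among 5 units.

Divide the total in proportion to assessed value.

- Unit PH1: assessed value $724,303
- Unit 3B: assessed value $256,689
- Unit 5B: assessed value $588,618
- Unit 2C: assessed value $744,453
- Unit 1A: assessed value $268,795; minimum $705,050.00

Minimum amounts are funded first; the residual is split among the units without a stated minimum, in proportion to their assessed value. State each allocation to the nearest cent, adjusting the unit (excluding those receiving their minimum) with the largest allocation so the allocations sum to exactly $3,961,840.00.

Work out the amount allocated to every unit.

Unit PH1: $1,019,377.07 · Unit 3B: $361,261.63 · Unit 5B: $828,415.31 · Unit 2C: $1,047,735.99 · Unit 1A: $705,050.00

Guaranteed amounts: Unit 1A $705,050.00. Residual $3,256,790.00.
Residual split over remaining assessed value 2,314,063: Unit PH1 1,019,377.0729 → $1,019,377.07; Unit 3B 361,261.6287 → $361,261.63; Unit 5B 828,415.3094 → $828,415.31; Unit 2C 1,047,735.9890 → $1,047,735.99.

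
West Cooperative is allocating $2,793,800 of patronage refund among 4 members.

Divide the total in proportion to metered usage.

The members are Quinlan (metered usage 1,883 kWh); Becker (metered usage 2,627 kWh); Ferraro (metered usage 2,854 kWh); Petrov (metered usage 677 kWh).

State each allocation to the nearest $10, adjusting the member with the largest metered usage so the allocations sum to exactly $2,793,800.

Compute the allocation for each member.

Quinlan: $654,240 | Becker: $912,740 | Ferraro: $991,600 | Petrov: $235,220

Combined metered usage = 8,041.
Proportional shares: Quinlan 1,883/8,041 × $2,793,800 = 654,237.71; Becker 2,627/8,041 × $2,793,800 = 912,736.30; Ferraro 2,854/8,041 × $2,793,800 = 991,606.17; Petrov 677/8,041 × $2,793,800 = 235,219.82.
At nearest $10: Quinlan $654,240; Becker $912,740; Ferraro $991,610; Petrov $235,220. Sum = $2,793,810.
Difference $2,793,800 − $2,793,810 = −$10 applied to largest metered usage (Ferraro): Ferraro becomes $991,600.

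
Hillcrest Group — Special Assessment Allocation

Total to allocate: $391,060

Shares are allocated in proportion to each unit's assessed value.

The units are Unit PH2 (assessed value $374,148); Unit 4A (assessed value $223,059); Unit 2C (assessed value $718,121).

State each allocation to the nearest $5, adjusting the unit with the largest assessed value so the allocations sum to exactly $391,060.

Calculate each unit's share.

Combined assessed value = 374,148 + 223,059 + 718,121 = 1,315,328.
Unrounded shares: Unit PH2 111,237.89; Unit 4A 66,317.64; Unit 2C 213,504.46.
After rounding ($5): Unit PH2 $111,240; Unit 4A $66,320; Unit 2C $213,505. Sum = $391,065.
Difference $391,060 − $391,065 = −$5 applied to largest assessed value (Unit 2C): Unit 2C becomes $213,500.

Unit PH2: $111,240 · Unit 4A: $66,320 · Unit 2C: $213,500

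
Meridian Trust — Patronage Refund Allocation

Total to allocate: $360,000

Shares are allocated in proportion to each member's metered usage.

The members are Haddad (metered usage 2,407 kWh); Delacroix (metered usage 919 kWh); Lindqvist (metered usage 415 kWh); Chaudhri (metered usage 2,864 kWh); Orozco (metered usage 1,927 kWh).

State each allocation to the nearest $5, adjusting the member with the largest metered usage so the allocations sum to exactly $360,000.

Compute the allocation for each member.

Haddad: $101,560; Delacroix: $38,775; Lindqvist: $17,510; Chaudhri: $120,845; Orozco: $81,310

Sum of metered usage: 2,407 + 919 + 415 + 2,864 + 1,927 = 8,532.
Raw shares: Haddad 101,561.18; Delacroix 38,776.37; Lindqvist 17,510.55; Chaudhri 120,843.88; Orozco 81,308.02.
At nearest $5: Haddad $101,560; Delacroix $38,775; Lindqvist $17,510; Chaudhri $120,845; Orozco $81,310. Sum = $360,000.
Rounded total matches; no reconciliation needed.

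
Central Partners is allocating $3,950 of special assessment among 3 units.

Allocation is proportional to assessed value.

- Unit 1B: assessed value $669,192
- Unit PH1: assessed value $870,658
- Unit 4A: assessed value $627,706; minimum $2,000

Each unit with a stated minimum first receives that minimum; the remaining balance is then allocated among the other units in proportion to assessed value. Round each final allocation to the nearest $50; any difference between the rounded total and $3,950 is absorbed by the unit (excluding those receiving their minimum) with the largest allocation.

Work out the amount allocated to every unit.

Guaranteed amounts: Unit 4A $2,000. Balance $1,950.
Balance split over remaining assessed value 1,539,850: Unit 1B 847.44 → $850; Unit PH1 1,102.56 → $1,100.

Unit 1B: $850 · Unit PH1: $1,100 · Unit 4A: $2,000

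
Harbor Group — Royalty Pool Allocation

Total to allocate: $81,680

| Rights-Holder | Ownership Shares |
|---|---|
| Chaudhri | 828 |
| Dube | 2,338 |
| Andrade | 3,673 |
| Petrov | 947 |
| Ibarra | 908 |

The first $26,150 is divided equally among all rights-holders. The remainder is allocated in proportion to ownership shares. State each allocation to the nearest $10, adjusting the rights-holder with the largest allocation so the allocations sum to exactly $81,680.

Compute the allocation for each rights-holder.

$26,150 shared equally gives $5,230 per rights-holder.
Remainder $55,530 by ownership shares (total 8,694): Chaudhri 5,288.57 → $5,290; Dube 14,933.19 → $14,930; Andrade 23,460.05 → $23,460; Petrov 6,048.64 → $6,050; Ibarra 5,799.54 → $5,800.
Totals: Chaudhri $5,230 + $5,290 = $10,520; Dube $5,230 + $14,930 = $20,160; Andrade $5,230 + $23,460 = $28,690; Petrov $5,230 + $6,050 = $11,280; Ibarra $5,230 + $5,800 = $11,030.

Chaudhri: $10,520 | Dube: $20,160 | Andrade: $28,690 | Petrov: $11,280 | Ibarra: $11,030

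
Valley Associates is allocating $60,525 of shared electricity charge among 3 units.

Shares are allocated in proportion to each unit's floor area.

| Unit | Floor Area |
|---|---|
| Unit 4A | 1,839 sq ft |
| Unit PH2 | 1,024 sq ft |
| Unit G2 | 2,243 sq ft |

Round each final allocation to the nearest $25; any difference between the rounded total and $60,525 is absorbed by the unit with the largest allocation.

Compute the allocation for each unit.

Floor area total: 5,106.
Proportional shares: Unit 4A 1,839/5,106 × $60,525 = 21,798.96; Unit PH2 1,024/5,106 × $60,525 = 12,138.19; Unit G2 2,243/5,106 × $60,525 = 26,587.85.
After rounding ($25): Unit 4A $21,800; Unit PH2 $12,150; Unit G2 $26,600. Sum = $60,550.
Difference $60,525 − $60,550 = −$25 applied to largest allocation (Unit G2): Unit G2 becomes $26,575.

Unit 4A: $21,800 · Unit PH2: $12,150 · Unit G2: $26,575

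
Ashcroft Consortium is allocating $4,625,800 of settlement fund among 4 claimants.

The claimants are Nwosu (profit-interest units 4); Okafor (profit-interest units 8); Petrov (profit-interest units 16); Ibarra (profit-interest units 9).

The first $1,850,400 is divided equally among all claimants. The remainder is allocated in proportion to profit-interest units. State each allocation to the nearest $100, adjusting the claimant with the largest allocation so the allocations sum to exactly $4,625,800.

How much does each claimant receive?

Equal tier: $1,850,400 ÷ 4 = $462,600 apiece.
Remainder $2,775,400 by profit-interest units (total 37): Nwosu 300,043.24 → $300,000; Okafor 600,086.49 → $600,100; Petrov 1,200,172.97 → $1,200,200; Ibarra 675,097.30 → $675,100.
Totals: Nwosu $462,600 + $300,000 = $762,600; Okafor $462,600 + $600,100 = $1,062,700; Petrov $462,600 + $1,200,200 = $1,662,800; Ibarra $462,600 + $675,100 = $1,137,700.

Nwosu: $762,600 · Okafor: $1,062,700 · Petrov: $1,662,800 · Ibarra: $1,137,700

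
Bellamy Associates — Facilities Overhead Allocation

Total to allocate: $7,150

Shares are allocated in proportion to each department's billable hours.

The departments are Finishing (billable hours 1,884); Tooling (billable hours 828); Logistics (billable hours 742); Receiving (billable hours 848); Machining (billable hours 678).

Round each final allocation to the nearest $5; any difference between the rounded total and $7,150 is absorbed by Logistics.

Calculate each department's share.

Finishing: $2,705 · Tooling: $1,190 · Logistics: $1,060 · Receiving: $1,220 · Machining: $975

Total billable hours = 4,980.
Raw shares: Finishing 1,884/4,980 × $7,150 = 2,704.94; Tooling 828/4,980 × $7,150 = 1,188.80; Logistics 742/4,980 × $7,150 = 1,065.32; Receiving 848/4,980 × $7,150 = 1,217.51; Machining 678/4,980 × $7,150 = 973.43.
Rounded to nearest $5: Finishing $2,705; Tooling $1,190; Logistics $1,065; Receiving $1,220; Machining $975. Sum = $7,155.
Difference $7,150 − $7,155 = −$5 applied to Logistics: Logistics becomes $1,060.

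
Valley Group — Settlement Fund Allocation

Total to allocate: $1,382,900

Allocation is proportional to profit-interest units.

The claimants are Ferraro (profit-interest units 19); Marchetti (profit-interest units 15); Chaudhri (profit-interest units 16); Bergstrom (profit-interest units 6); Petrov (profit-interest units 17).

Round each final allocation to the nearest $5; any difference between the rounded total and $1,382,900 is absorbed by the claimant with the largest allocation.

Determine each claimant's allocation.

Ferraro: $359,930 | Marchetti: $284,160 | Chaudhri: $303,100 | Bergstrom: $113,665 | Petrov: $322,045

Profit-interest units total: 73.
Raw shares: Ferraro 19/73 × $1,382,900 = 359,932.88; Marchetti 15/73 × $1,382,900 = 284,157.53; Chaudhri 16/73 × $1,382,900 = 303,101.37; Bergstrom 6/73 × $1,382,900 = 113,663.01; Petrov 17/73 × $1,382,900 = 322,045.21.
Rounded to nearest $5: Ferraro $359,935; Marchetti $284,160; Chaudhri $303,100; Bergstrom $113,665; Petrov $322,045. Sum = $1,382,905.
Difference $1,382,900 − $1,382,905 = −$5 applied to largest allocation (Ferraro): Ferraro becomes $359,930.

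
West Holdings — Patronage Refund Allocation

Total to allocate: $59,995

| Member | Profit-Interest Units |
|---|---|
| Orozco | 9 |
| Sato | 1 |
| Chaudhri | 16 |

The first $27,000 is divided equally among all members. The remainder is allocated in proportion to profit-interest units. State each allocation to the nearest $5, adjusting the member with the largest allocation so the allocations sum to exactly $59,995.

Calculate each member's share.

$27,000 shared equally gives $9,000 per member.
Remainder $32,995 by profit-interest units (total 26): Orozco 11,421.35 → $11,420; Sato 1,269.04 → $1,270; Chaudhri 20,304.62 → $20,305.
Totals: Orozco $9,000 + $11,420 = $20,420; Sato $9,000 + $1,270 = $10,270; Chaudhri $9,000 + $20,305 = $29,305.

Orozco: $20,420 · Sato: $10,270 · Chaudhri: $29,305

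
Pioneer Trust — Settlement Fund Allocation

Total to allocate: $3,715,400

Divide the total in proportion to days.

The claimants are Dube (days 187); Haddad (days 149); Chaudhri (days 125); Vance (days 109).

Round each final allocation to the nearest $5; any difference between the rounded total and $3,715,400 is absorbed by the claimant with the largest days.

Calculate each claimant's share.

Days total: 187 + 149 + 125 + 109 = 570.
Pro-rata amounts: Dube 1,218,911.93; Haddad 971,218.60; Chaudhri 814,780.70; Vance 710,488.77.
At nearest $5: Dube $1,218,910; Haddad $971,220; Chaudhri $814,780; Vance $710,490. Sum = $3,715,400.
No rounding difference to absorb.

Dube: $1,218,910; Haddad: $971,220; Chaudhri: $814,780; Vance: $710,490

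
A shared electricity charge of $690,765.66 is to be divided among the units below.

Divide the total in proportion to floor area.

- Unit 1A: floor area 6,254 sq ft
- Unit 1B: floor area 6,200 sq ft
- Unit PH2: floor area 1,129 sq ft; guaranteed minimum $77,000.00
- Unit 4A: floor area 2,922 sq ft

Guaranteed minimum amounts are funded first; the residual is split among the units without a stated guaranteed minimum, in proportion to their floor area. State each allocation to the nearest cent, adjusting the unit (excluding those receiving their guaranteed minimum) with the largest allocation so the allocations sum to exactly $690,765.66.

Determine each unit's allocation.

Unit 1A: $249,641.68 | Unit 1B: $247,486.15 | Unit PH2: $77,000.00 | Unit 4A: $116,637.83

Minimums first: Unit PH2 $77,000.00. Balance $613,765.66.
Balance split over remaining floor area 15,376: Unit 1A 249,641.6778 → $249,641.68; Unit 1B 247,486.1532 → $247,486.15; Unit 4A 116,637.8290 → $116,637.83.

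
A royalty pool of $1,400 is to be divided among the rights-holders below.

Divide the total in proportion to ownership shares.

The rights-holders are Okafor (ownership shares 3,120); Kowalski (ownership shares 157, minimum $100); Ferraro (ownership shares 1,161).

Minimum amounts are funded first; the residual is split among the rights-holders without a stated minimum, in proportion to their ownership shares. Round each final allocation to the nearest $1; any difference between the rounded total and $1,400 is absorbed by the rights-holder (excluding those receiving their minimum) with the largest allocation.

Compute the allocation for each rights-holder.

Guaranteed amounts: Kowalski $100. Residual $1,300.
Residual split over remaining ownership shares 4,281: Okafor 947.44 → $947; Ferraro 352.56 → $353.

Okafor: $947; Kowalski: $100; Ferraro: $353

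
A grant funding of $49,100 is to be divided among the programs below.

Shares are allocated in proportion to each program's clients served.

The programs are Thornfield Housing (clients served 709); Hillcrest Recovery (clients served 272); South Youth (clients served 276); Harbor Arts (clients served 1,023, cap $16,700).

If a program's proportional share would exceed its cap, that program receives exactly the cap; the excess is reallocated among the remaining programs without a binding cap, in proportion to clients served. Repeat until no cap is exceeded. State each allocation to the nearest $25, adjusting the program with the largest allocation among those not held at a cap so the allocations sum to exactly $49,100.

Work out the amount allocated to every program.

Thornfield Housing: $18,275; Hillcrest Recovery: $7,000; South Youth: $7,125; Harbor Arts: $16,700

Clients served total: 2,280.
Unconstrained shares: Thornfield Housing 15,268.38; Hillcrest Recovery 5,857.54; South Youth 5,943.68; Harbor Arts 22,030.39.
Cap binds for Harbor Arts ($16,700); balance $32,400 reallocated over remaining clients served 1,257.
Remaining shares: Thornfield Housing 18,274.94 → $18,275; Hillcrest Recovery 7,010.98 → $7,000; South Youth 7,114.08 → $7,125.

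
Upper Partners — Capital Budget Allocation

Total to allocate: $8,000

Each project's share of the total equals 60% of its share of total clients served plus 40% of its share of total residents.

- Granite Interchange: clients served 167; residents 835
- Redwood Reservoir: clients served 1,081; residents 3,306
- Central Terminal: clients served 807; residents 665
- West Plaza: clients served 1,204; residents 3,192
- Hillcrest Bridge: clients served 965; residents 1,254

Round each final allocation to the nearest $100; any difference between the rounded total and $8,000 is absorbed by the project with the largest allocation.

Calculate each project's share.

Granite Interchange: $500 · Redwood Reservoir: $2,400 · Central Terminal: $1,100 · West Plaza: $2,500 · Hillcrest Bridge: $1,500

Clients served total 4,224; residents total 9,252.
Blended shares (60% clients served + 40% residents): Granite Interchange 0.0598; Redwood Reservoir 0.2965; Central Terminal 0.1434; West Plaza 0.3090; Hillcrest Bridge 0.1913.
Raw shares: Granite Interchange 478.58; Redwood Reservoir 2,371.86; Central Terminal 1,147.05; West Plaza 2,472.20; Hillcrest Bridge 1,530.31.
At nearest $100: Granite Interchange $500; Redwood Reservoir $2,400; Central Terminal $1,100; West Plaza $2,500; Hillcrest Bridge $1,500. Sum = $8,000.
No rounding difference to absorb.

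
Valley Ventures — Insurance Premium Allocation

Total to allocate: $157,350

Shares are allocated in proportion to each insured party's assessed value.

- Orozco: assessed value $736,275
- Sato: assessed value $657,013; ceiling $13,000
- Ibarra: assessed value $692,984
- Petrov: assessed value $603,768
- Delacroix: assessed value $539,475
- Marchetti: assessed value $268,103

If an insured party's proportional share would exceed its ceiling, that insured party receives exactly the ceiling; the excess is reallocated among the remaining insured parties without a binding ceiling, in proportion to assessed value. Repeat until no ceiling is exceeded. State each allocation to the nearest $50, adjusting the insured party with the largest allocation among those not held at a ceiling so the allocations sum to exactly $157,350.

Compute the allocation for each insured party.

Assessed value total: 3,497,618.
Unconstrained shares: Orozco 33,123.36; Sato 29,557.54; Ibarra 31,175.80; Petrov 27,162.17; Delacroix 24,269.77; Marchetti 12,061.35.
Held at cap: Sato ($13,000); remaining pool $144,350 reallocated over remaining assessed value 2,840,605.
Redistributed shares: Orozco 37,415.02 → $37,400; Ibarra 35,215.12 → $35,200; Petrov 30,681.46 → $30,700; Delacroix 27,414.31 → $27,400; Marchetti 13,624.09 → $13,600.
Rounding difference +$50 applied to Orozco → $37,450.

Orozco: $37,450; Sato: $13,000; Ibarra: $35,200; Petrov: $30,700; Delacroix: $27,400; Marchetti: $13,600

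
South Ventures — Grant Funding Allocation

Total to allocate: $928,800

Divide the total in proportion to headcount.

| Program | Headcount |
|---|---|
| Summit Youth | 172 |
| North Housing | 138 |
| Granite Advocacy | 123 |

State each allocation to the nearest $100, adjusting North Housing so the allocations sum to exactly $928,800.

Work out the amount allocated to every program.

Summit Youth: $368,900; North Housing: $296,100; Granite Advocacy: $263,800

Headcount total: 433.
Pro-rata amounts: Summit Youth 172/433 × $928,800 = 368,945.96; North Housing 138/433 × $928,800 = 296,014.78; Granite Advocacy 123/433 × $928,800 = 263,839.26.
Rounded to nearest $100: Summit Youth $368,900; North Housing $296,000; Granite Advocacy $263,800. Sum = $928,700.
Difference $928,800 − $928,700 = +$100 applied to North Housing: North Housing becomes $296,100.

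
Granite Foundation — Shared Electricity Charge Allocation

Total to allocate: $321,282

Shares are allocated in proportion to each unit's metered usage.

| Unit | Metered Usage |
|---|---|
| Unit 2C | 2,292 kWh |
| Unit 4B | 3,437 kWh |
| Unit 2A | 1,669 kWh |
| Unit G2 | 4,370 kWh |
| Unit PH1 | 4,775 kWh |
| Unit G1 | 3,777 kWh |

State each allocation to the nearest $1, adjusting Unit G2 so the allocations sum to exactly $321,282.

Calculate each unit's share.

Unit 2C: $36,239; Unit 4B: $54,343; Unit 2A: $26,389; Unit G2: $69,094; Unit PH1: $75,498; Unit G1: $59,719

Combined metered usage = 20,320.
Proportional shares: Unit 2C 2,292/20,320 × $321,282 = 36,239.09; Unit 4B 3,437/20,320 × $321,282 = 54,342.83; Unit 2A 1,669/20,320 × $321,282 = 26,388.76; Unit G2 4,370/20,320 × $321,282 = 69,094.60; Unit PH1 4,775/20,320 × $321,282 = 75,498.11; Unit G1 3,777/20,320 × $321,282 = 59,718.61.
At nearest $1: Unit 2C $36,239; Unit 4B $54,343; Unit 2A $26,389; Unit G2 $69,095; Unit PH1 $75,498; Unit G1 $59,719. Sum = $321,283.
Difference $321,282 − $321,283 = −$1 applied to Unit G2: Unit G2 becomes $69,094.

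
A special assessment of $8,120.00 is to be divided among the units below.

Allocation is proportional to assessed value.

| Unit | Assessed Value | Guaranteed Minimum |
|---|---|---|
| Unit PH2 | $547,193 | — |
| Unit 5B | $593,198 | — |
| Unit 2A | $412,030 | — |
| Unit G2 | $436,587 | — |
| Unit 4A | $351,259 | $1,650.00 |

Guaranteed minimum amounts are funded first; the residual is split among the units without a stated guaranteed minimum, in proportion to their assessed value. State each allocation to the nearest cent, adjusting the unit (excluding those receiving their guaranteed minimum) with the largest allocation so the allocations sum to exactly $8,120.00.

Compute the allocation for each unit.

Minimums first: Unit 4A $1,650.00. Residual $6,470.00.
Residual split over remaining assessed value 1,989,008: Unit PH2 1,779.9520 → $1,779.95; Unit 5B 1,929.6006 → $1,929.60; Unit 2A 1,340.2832 → $1,340.28; Unit G2 1,420.1642 → $1,420.16.
Rounding difference +$0.01 applied to Unit 5B → $1,929.61.

Unit PH2: $1,779.95 | Unit 5B: $1,929.61 | Unit 2A: $1,340.28 | Unit G2: $1,420.16 | Unit 4A: $1,650.00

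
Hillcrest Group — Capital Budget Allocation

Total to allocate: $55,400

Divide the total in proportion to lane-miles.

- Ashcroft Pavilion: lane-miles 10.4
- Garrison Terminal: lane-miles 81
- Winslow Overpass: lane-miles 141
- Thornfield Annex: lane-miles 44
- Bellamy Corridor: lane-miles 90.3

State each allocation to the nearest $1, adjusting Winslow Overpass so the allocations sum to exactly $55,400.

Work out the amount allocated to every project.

Total lane-miles = 366.7.
Pro-rata amounts: Ashcroft Pavilion 10.4/366.7 × $55,400 = 1,571.20; Garrison Terminal 81/366.7 × $55,400 = 12,237.25; Winslow Overpass 141/366.7 × $55,400 = 21,301.88; Thornfield Annex 44/366.7 × $55,400 = 6,647.40; Bellamy Corridor 90.3/366.7 × $55,400 = 13,642.27.
After rounding ($1): Ashcroft Pavilion $1,571; Garrison Terminal $12,237; Winslow Overpass $21,302; Thornfield Annex $6,647; Bellamy Corridor $13,642. Sum = $55,399.
Difference $55,400 − $55,399 = +$1 applied to Winslow Overpass: Winslow Overpass becomes $21,303.

Ashcroft Pavilion: $1,571; Garrison Terminal: $12,237; Winslow Overpass: $21,303; Thornfield Annex: $6,647; Bellamy Corridor: $13,642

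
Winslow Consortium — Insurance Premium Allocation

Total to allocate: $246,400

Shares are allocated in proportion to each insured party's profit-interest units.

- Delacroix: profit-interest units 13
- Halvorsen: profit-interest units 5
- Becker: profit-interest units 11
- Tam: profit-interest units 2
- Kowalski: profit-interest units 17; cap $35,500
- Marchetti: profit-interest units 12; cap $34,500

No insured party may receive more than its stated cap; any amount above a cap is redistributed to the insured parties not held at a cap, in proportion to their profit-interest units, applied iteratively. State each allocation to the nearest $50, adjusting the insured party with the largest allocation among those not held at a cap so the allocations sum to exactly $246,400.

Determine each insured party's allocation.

Delacroix: $73,950 | Halvorsen: $28,450 | Becker: $62,600 | Tam: $11,400 | Kowalski: $35,500 | Marchetti: $34,500

Sum of profit-interest units: 60.
Unconstrained shares: Delacroix 53,386.67; Halvorsen 20,533.33; Becker 45,173.33; Tam 8,213.33; Kowalski 69,813.33; Marchetti 49,280.00.
Capped: Kowalski ($35,500), Marchetti ($34,500); remaining pool $176,400 reallocated over remaining profit-interest units 31.
Remaining shares: Delacroix 73,974.19 → $73,950; Halvorsen 28,451.61 → $28,450; Becker 62,593.55 → $62,600; Tam 11,380.65 → $11,400.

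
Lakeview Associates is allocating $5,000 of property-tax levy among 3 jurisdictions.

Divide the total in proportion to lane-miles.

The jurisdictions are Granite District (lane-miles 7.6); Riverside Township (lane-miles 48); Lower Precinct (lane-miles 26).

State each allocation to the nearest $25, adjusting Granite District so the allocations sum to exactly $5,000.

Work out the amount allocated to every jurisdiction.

Granite District: $450 · Riverside Township: $2,950 · Lower Precinct: $1,600

Combined lane-miles = 81.6.
Proportional shares: Granite District 7.6/81.6 × $5,000 = 465.69; Riverside Township 48/81.6 × $5,000 = 2,941.18; Lower Precinct 26/81.6 × $5,000 = 1,593.14.
At nearest $25: Granite District $475; Riverside Township $2,950; Lower Precinct $1,600. Sum = $5,025.
Difference $5,000 − $5,025 = −$25 applied to Granite District: Granite District becomes $450.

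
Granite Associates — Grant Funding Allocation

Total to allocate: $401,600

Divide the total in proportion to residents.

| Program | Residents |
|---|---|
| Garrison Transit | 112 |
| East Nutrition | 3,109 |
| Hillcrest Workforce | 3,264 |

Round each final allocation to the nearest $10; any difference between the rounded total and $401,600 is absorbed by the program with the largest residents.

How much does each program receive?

Garrison Transit: $6,940 | East Nutrition: $192,530 | Hillcrest Workforce: $202,130

Residents total: 112 + 3,109 + 3,264 = 6,485.
Raw shares: Garrison Transit 6,935.88; East Nutrition 192,532.68; Hillcrest Workforce 202,131.44.
After rounding ($10): Garrison Transit $6,940; East Nutrition $192,530; Hillcrest Workforce $202,130. Sum = $401,600.
Rounded total matches; no reconciliation needed.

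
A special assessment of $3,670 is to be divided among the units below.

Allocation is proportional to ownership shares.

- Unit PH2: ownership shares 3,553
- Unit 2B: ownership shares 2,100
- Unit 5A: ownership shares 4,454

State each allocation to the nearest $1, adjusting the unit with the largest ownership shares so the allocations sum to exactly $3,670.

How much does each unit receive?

Sum of ownership shares: 3,553 + 2,100 + 4,454 = 10,107.
Unrounded shares: Unit PH2 1,290.15; Unit 2B 762.54; Unit 5A 1,617.31.
After rounding ($1): Unit PH2 $1,290; Unit 2B $763; Unit 5A $1,617. Sum = $3,670.
Rounded total matches; no reconciliation needed.

Unit PH2: $1,290; Unit 2B: $763; Unit 5A: $1,617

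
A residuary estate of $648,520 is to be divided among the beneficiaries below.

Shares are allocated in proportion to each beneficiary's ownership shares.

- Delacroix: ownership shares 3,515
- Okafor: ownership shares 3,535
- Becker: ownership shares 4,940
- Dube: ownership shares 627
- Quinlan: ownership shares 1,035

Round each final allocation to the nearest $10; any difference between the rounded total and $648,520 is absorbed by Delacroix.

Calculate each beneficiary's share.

Delacroix: $166,970 | Okafor: $167,930 | Becker: $234,670 | Dube: $29,780 | Quinlan: $49,170

Combined ownership shares = 13,652.
Proportional shares: Delacroix 3,515/13,652 × $648,520 = 166,975.37; Okafor 3,535/13,652 × $648,520 = 167,925.45; Becker 4,940/13,652 × $648,520 = 234,668.09; Dube 627/13,652 × $648,520 = 29,784.80; Quinlan 1,035/13,652 × $648,520 = 49,166.29.
At nearest $10: Delacroix $166,980; Okafor $167,930; Becker $234,670; Dube $29,780; Quinlan $49,170. Sum = $648,530.
Difference $648,520 − $648,530 = −$10 applied to Delacroix: Delacroix becomes $166,970.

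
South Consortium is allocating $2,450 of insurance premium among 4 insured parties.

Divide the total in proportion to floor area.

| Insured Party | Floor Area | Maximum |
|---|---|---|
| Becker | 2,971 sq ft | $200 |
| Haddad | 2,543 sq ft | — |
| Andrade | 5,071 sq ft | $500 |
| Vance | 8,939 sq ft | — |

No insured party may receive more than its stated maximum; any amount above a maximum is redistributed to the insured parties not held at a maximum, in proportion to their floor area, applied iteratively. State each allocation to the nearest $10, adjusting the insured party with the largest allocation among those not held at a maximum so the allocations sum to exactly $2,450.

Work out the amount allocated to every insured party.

Floor area total: 19,524.
Proportional shares (ignoring caps): Becker 372.82; Haddad 319.11; Andrade 636.34; Vance 1,121.72.
Capped: Becker ($200), Andrade ($500); balance $1,750 reallocated over remaining floor area 11,482.
Shares after redistribution: Haddad 387.58 → $390; Vance 1,362.42 → $1,360.

Becker: $200; Haddad: $390; Andrade: $500; Vance: $1,360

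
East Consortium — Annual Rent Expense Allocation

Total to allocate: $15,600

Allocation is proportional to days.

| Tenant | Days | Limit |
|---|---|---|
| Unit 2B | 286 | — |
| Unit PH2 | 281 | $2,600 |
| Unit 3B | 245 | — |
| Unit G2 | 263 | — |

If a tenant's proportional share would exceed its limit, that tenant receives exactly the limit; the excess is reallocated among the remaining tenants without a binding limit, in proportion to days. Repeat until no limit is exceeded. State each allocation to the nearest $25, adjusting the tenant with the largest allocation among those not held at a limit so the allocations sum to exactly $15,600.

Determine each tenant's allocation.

Unit 2B: $4,700 · Unit PH2: $2,600 · Unit 3B: $4,000 · Unit G2: $4,300

Combined days = 1,075.
Pro-rata shares before constraints: Unit 2B 4,150.33; Unit PH2 4,077.77; Unit 3B 3,555.35; Unit G2 3,816.56.
Capped: Unit PH2 ($2,600); balance $13,000 reallocated over remaining days 794.
Redistributed shares: Unit 2B 4,682.62 → $4,675; Unit 3B 4,011.34 → $4,000; Unit G2 4,306.05 → $4,300.
Rounding difference +$25 applied to Unit 2B → $4,700.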